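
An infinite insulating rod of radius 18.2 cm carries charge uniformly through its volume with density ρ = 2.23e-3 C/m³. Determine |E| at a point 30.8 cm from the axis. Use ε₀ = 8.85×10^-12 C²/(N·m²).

Take a coaxial cylindrical Gaussian surface of radius r = 30.8 cm and length L (r > 18.2 cm, full cross-section enclosed).
λ_enc = ρ·πR² = (2.23×10^-3)π(0.182)² = 2.321×10^-4 C/m.
By Gauss's law (flux through the curved wall only), E·2πrL = λ_enc L/ε₀.
E = |λ_enc|/(2πε₀r) = (2.321e-4)/(2π·8.85×10^-12·0.308) = 1.35e7 N/C.

1.35×10^7 N/C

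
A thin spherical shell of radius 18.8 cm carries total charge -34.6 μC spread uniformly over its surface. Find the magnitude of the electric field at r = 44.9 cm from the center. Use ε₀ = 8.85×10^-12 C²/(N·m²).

Symmetry ⇒ E = E(r) r̂. Gaussian sphere of radius r = 44.9 cm (r > 18.8 cm).
The entire shell is enclosed: Q_enc = -3.46×10^-5 C.
Applying ∮E·dA = Q_enc/ε₀ with Φ = E(4πr²):
E = |Q_enc|/(4πε₀r²) = (3.46e-5)/(4π·8.85×10^-12·(0.449)²) = 1.54×10^6 N/C.

|E| ≈ 1.54×10^6 N/C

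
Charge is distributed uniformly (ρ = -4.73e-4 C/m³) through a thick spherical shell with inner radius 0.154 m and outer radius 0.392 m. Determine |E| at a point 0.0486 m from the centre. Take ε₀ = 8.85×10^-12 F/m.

By spherical symmetry E is radial; choose a Gaussian sphere of radius r = 0.0486 m (r < 0.154 m, inside the empty cavity).
Q_enc = 0 (all charge lies at larger r); Gauss's law gives E = 0.

|E| = 0 N/C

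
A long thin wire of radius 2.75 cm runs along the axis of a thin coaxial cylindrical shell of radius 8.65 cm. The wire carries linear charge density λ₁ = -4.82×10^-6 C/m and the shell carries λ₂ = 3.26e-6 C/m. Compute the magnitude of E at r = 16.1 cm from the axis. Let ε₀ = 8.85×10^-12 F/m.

Coaxial Gaussian cylinder, radius r = 16.1 cm, length L (r > 8.65 cm, enclosing both).
λ_enc = λ₁ + λ₂ = (-4.82e-6) + (3.26×10^-6) = -1.56e-6 C/m.
Since E is radial and uniform over the curved surface, Φ = E·2πrL = Q_enc/ε₀ = λ_enc L/ε₀.
E = |λ_enc|/(2πε₀r) = (1.56e-6)/(2π·8.85×10^-12·0.161) = 1.74×10^5 N/C.

|E| ≈ 1.74×10^5 N/C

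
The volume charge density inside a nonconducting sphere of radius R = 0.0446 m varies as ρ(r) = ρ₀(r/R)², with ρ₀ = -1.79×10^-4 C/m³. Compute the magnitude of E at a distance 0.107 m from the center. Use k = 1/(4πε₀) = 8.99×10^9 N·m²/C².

Use a concentric Gaussian sphere at r = 0.107 m (r > R, all charge enclosed).
Q_enc = 4π ∫₀^R ρ₀(r'/R)^2 r'² dr' = 4πρ₀R³/5 = -3.991×10^-8 C.
By Gauss's law, ∮E·dA = E·4πr² = Q_enc/ε₀.
E = k|Q_enc|/r² = (8.99×10^9)(3.991×10^-8)/(0.107)² = 3.13×10^4 N/C.

3.13×10^4 V/m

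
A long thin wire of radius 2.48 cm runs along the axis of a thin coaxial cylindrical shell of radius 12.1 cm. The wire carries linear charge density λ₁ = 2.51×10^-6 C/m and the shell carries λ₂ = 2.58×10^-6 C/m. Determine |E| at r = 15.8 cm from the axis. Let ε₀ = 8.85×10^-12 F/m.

|E| ≈ 5.79e5 N/C

Choose a coaxial cylinder of radius r = 15.8 cm (arbitrary length L) as the Gaussian surface (r > 12.1 cm, enclosing both).
λ_enc = λ₁ + λ₂ = (2.51×10^-6) + (2.58e-6) = 5.09×10^-6 C/m.
Since E is radial and uniform over the curved surface, Φ = E·2πrL = Q_enc/ε₀ = λ_enc L/ε₀.
E = |λ_enc|/(2πε₀r) = (5.09×10^-6)/(2π·8.85×10^-12·0.158) = 5.79e5 N/C.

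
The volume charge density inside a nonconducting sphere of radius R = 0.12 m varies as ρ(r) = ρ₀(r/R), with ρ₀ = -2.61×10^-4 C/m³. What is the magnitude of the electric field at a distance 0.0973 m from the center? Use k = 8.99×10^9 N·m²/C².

E ≈ 5.82e5 V/m

By spherical symmetry E is radial; choose a Gaussian sphere of radius r = 0.0973 m (r < R).
Integrate the density: Q_enc = 4π ∫₀^r ρ₀(r'/R)^1 r'² dr' = 4πρ₀ r^4/(4·R) = -6.124e-7 C.
Since E is radial and uniform over the Gaussian sphere, Φ = E·4πr² = Q_enc/ε₀.
E = k|Q_enc|/r² = (8.99×10^9)(6.124×10^-7)/(0.0973)² = 5.82e5 N/C.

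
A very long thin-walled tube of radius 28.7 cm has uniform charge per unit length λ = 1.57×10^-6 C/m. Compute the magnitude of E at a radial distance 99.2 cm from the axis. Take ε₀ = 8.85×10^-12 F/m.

E = 2.85e4 N/C

Choose a coaxial cylinder of radius r = 99.2 cm (arbitrary length L) as the Gaussian surface (r > 28.7 cm).
The full line charge is enclosed: λ_enc = 1.57×10^-6 C/m.
Applying ∮E·dA = Q_enc/ε₀ with the end caps contributing no flux:
E = |λ_enc|/(2πε₀r) = (1.57×10^-6)/(2π·8.85×10^-12·0.992) = 2.85×10^4 N/C.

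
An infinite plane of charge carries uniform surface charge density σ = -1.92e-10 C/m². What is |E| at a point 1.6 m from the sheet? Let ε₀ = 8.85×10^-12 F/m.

By planar symmetry E is perpendicular to the sheet and uniform; use a Gaussian pillbox with flat faces of area A on each side of the sheet.
Only the two end caps contribute flux: Φ = 2EA. With Q_enc = σA, Gauss's law gives E = |σ|/(2ε₀).
E = |σ|/(2ε₀) = (1.92e-10)/(2·8.85×10^-12) = 10.8 N/C.

E ≈ 10.8 N/C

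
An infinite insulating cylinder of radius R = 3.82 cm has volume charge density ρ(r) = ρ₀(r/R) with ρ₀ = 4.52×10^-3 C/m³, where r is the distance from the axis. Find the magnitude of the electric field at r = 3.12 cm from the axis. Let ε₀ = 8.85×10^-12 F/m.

|E| = 4.34e6 N/C

By cylindrical symmetry E is radial; use a coaxial Gaussian cylinder of radius 3.12 cm and length L (r < R).
Integrating ρ over the cross-section to radius r: λ_enc = (2πρ₀/R) ∫₀^r r'^2 dr' = 2πρ₀ r^3/(3·R) = 7.527×10^-6 C/m.
By Gauss's law (flux through the curved wall only), E·2πrL = λ_enc L/ε₀.
E = |λ_enc|/(2πε₀r) = (7.527×10^-6)/(2π·8.85×10^-12·0.0312) = 4.34e6 N/C.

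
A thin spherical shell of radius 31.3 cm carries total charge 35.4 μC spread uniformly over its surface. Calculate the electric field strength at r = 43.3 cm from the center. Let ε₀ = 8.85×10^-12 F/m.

1.70×10^6 V/m

By spherical symmetry E is radial; choose a Gaussian sphere of radius r = 43.3 cm (r > 31.3 cm).
The entire shell is enclosed: Q_enc = 3.54e-5 C.
Gauss's law: E·4πr² = Q_enc/ε₀.
E = |Q_enc|/(4πε₀r²) = (3.54e-5)/(4π·8.85×10^-12·(0.433)²) = 1.70×10^6 N/C.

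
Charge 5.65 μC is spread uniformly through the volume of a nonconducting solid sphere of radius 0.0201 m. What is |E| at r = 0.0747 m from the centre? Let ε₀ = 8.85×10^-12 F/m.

E ≈ 9.10×10^6 N/C

Symmetry ⇒ E = E(r) r̂. Gaussian sphere of radius r = 0.0747 m (r > R, so the entire charge is enclosed).
Q_enc = 5.65 μC = 5.65×10^-6 C.
Applying ∮E·dA = Q_enc/ε₀ with Φ = E(4πr²):
E = |Q_enc|/(4πε₀r²) = (5.65×10^-6)/(4π·8.85×10^-12·(0.0747)²) = 9.10×10^6 N/C.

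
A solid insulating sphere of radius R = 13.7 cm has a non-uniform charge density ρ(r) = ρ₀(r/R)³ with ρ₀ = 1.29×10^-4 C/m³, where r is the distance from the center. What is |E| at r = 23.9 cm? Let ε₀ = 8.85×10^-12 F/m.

|E| = 1.09×10^5 V/m

By spherical symmetry E is radial; choose a Gaussian sphere of radius r = 23.9 cm (r > R, all charge enclosed).
Q_enc = 4π ∫₀^R ρ₀(r'/R)^3 r'² dr' = 4πρ₀R³/6 = 6.947×10^-7 C.
By Gauss's law, ∮E·dA = E·4πr² = Q_enc/ε₀.
E = |Q_enc|/(4πε₀r²) = (6.947×10^-7)/(4π·8.85×10^-12·(0.239)²) = 1.09×10^5 N/C.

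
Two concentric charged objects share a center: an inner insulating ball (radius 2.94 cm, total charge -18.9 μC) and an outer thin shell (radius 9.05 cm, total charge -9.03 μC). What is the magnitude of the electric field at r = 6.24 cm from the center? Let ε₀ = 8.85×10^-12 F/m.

E = 4.36×10^7 V/m

Use a concentric Gaussian sphere at r = 6.24 cm (between the bodies, 2.94 cm < r < 9.05 cm).
Only the inner charge is enclosed; the outer shell contributes nothing inside itself. Q_enc = -18.9 μC = -1.89e-5 C.
Applying ∮E·dA = Q_enc/ε₀ with Φ = E(4πr²):
E = |Q_enc|/(4πε₀r²) = (1.89×10^-5)/(4π·8.85×10^-12·(0.0624)²) = 4.36×10^7 N/C.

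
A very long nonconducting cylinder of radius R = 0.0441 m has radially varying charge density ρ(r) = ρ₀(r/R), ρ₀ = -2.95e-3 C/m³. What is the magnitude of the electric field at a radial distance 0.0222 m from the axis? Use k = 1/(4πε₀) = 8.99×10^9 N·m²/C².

E ≈ 1.24×10^6 V/m

Coaxial Gaussian cylinder, radius r = 0.0222 m, length L (r < R).
Integrating ρ over the cross-section to radius r: λ_enc = (2πρ₀/R) ∫₀^r r'^2 dr' = 2πρ₀ r^3/(3·R) = -1.533e-6 C/m.
Gauss's law: E·2πrL = λ_enc L/ε₀.
E = 2k|λ_enc|/r = 2(8.99×10^9)(1.533×10^-6)/(0.0222) = 1.24×10^6 N/C.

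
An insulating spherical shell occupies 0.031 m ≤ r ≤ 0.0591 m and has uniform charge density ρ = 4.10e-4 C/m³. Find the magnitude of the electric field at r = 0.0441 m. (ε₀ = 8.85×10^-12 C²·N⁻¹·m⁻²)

4.44e5 V/m

Take a concentric spherical Gaussian surface of radius r = 0.0441 m (within the shell material, 0.031 m < r < 0.0591 m).
Only the shell between 0.031 m and r is enclosed: Q_enc = ρ·(4π/3)(r³ − a³) = (4.10×10^-4)·(4π/3)·((0.0441)³ − (0.031)³) = 9.613e-8 C.
Applying ∮E·dA = Q_enc/ε₀ with Φ = E(4πr²):
E = |Q_enc|/(4πε₀r²) = (9.613×10^-8)/(4π·8.85×10^-12·(0.0441)²) = 4.44×10^5 N/C.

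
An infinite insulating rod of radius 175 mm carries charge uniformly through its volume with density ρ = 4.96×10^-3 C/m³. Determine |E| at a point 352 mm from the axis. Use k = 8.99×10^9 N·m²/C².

|E| ≈ 2.44×10^7 V/m

Choose a coaxial cylinder of radius r = 352 mm (arbitrary length L) as the Gaussian surface (r > 175 mm, full cross-section enclosed).
λ_enc = ρ·πR² = (4.96e-3)π(0.175)² = 4.772×10^-4 C/m.
By Gauss's law (flux through the curved wall only), E·2πrL = λ_enc L/ε₀.
E = 2k|λ_enc|/r = 2(8.99×10^9)(4.772×10^-4)/(0.352) = 2.44×10^7 N/C.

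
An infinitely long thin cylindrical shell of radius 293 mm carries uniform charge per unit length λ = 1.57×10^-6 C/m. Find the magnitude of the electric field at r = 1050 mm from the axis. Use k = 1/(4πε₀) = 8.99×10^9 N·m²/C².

|E| ≈ 2.69×10^4 N/C

Take a coaxial cylindrical Gaussian surface of radius r = 1050 mm and length L (r > 293 mm).
The full line charge is enclosed: λ_enc = 1.57×10^-6 C/m.
By Gauss's law (flux through the curved wall only), E·2πrL = λ_enc L/ε₀.
E = 2k|λ_enc|/r = 2(8.99×10^9)(1.57×10^-6)/(1.05) = 2.69×10^4 N/C.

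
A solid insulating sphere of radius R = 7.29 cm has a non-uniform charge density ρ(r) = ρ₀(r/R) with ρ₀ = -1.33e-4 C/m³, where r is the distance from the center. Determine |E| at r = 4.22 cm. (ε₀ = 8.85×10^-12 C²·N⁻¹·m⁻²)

Use a concentric Gaussian sphere at r = 4.22 cm (r < R).
Integrate the density: Q_enc = 4π ∫₀^r ρ₀(r'/R)^1 r'² dr' = 4πρ₀ r^4/(4·R) = -1.818×10^-8 C.
Since E is radial and uniform over the Gaussian sphere, Φ = E·4πr² = Q_enc/ε₀.
E = |Q_enc|/(4πε₀r²) = (1.818×10^-8)/(4π·8.85×10^-12·(0.0422)²) = 9.18e4 N/C.

9.18×10^4 N/C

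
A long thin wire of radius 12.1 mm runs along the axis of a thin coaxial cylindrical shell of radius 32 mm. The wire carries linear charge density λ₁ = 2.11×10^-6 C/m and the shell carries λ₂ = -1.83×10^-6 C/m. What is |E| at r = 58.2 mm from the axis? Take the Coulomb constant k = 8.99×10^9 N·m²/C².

Coaxial Gaussian cylinder, radius r = 58.2 mm, length L (r > 32 mm, enclosing both).
λ_enc = λ₁ + λ₂ = (2.11×10^-6) + (-1.83e-6) = 2.80e-7 C/m.
Applying ∮E·dA = Q_enc/ε₀ with the end caps contributing no flux:
E = 2k|λ_enc|/r = 2(8.99×10^9)(2.80e-7)/(0.0582) = 8.65×10^4 N/C.

E = 8.65e4 N/C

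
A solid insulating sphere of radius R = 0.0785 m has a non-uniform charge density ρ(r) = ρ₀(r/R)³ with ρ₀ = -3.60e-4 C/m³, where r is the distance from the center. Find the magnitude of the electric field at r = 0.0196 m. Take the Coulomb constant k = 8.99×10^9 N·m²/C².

E ≈ 2.07×10^3 N/C

Use a concentric Gaussian sphere at r = 0.0196 m (r < R).
Q_enc = ∫₀^r ρ(r')·4πr'² dr' = (4πρ₀/R³) ∫₀^r r'^5 dr' = 4πρ₀ r^6/(6·R³) = -8.837×10^-11 C.
Since E is radial and uniform over the Gaussian sphere, Φ = E·4πr² = Q_enc/ε₀.
E = k|Q_enc|/r² = (8.99×10^9)(8.837×10^-11)/(0.0196)² = 2.07×10^3 N/C.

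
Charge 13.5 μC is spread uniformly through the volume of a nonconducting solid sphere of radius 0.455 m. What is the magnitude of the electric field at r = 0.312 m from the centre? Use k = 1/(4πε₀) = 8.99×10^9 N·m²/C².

|E| = 4.02e5 V/m

Take a concentric spherical Gaussian surface of radius r = 0.312 m (r < R).
For a uniform sphere the enclosed fraction is (r/R)³, so Q_enc = (13.5 μC)(0.312/0.455)³ = 4.353×10^-6 C.
Gauss's law: E·4πr² = Q_enc/ε₀.
E = k|Q_enc|/r² = (8.99×10^9)(4.353×10^-6)/(0.312)² = 4.02×10^5 N/C.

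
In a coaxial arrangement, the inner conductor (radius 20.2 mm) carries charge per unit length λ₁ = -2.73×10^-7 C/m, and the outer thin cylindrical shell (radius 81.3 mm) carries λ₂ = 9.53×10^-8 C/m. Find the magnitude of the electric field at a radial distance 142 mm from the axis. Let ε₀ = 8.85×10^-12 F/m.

|E| = 2.25×10^4 N/C

Coaxial Gaussian cylinder, radius r = 142 mm, length L (r > 81.3 mm, enclosing both).
λ_enc = λ₁ + λ₂ = (-2.73×10^-7) + (9.53e-8) = -1.777×10^-7 C/m.
By Gauss's law (flux through the curved wall only), E·2πrL = λ_enc L/ε₀.
E = |λ_enc|/(2πε₀r) = (1.777×10^-7)/(2π·8.85×10^-12·0.142) = 2.25×10^4 N/C.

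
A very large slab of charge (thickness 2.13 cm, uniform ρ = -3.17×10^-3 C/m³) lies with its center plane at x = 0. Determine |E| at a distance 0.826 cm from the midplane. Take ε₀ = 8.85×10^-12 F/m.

|E| ≈ 2.96e6 N/C

By symmetry E is perpendicular to the slab. A Gaussian pillbox from −0.826 cm to +0.826 cm (face area A) lies entirely within the slab.
Q_enc = ρ·(2x)·A and flux = 2EA, so 2EA = 2ρxA/ε₀ ⇒ E = |ρ|x/ε₀.
E = (3.17×10^-3)(0.00826)/(8.85×10^-12) = 2.96×10^6 N/C.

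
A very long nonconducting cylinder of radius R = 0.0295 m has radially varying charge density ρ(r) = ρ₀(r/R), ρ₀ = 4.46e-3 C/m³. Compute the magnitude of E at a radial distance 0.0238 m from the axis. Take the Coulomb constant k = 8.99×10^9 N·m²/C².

Take a coaxial cylindrical Gaussian surface of radius r = 0.0238 m and length L (r < R).
Integrating ρ over the cross-section to radius r: λ_enc = (2πρ₀/R) ∫₀^r r'^2 dr' = 2πρ₀ r^3/(3·R) = 4.269e-6 C/m.
Since E is radial and uniform over the curved surface, Φ = E·2πrL = Q_enc/ε₀ = λ_enc L/ε₀.
E = 2k|λ_enc|/r = 2(8.99×10^9)(4.269×10^-6)/(0.0238) = 3.22×10^6 N/C.

E = 3.22×10^6 N/C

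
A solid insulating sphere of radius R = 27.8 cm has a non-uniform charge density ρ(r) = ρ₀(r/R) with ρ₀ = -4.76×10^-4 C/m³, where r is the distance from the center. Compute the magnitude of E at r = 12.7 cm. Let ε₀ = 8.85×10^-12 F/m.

|E| = 7.80×10^5 N/C

Symmetry ⇒ E = E(r) r̂. Gaussian sphere of radius r = 12.7 cm (r < R).
Integrate the density: Q_enc = 4π ∫₀^r ρ₀(r'/R)^1 r'² dr' = 4πρ₀ r^4/(4·R) = -1.399×10^-6 C.
Since E is radial and uniform over the Gaussian sphere, Φ = E·4πr² = Q_enc/ε₀.
E = |Q_enc|/(4πε₀r²) = (1.399e-6)/(4π·8.85×10^-12·(0.127)²) = 7.80e5 N/C.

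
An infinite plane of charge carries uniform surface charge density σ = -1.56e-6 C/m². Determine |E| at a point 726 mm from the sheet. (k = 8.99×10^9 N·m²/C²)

The symmetry is planar: E is normal to the sheet and the same magnitude on both sides. Take a pillbox straddling the sheet with end-cap area A.
Flux Φ = 2EA and Q_enc = σA, so 2EA = σA/ε₀ ⇒ E = |σ|/(2ε₀), independent of distance.
E = 2πk|σ| = 2π(8.99×10^9)(1.56e-6) = 8.81×10^4 N/C.

|E| ≈ 8.81×10^4 V/m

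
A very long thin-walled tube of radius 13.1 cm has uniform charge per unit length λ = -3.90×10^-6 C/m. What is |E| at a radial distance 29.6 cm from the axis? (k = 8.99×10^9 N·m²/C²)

2.37e5 V/m

Choose a coaxial cylinder of radius r = 29.6 cm (arbitrary length L) as the Gaussian surface (r > 13.1 cm).
The full line charge is enclosed: λ_enc = -3.90×10^-6 C/m.
By Gauss's law (flux through the curved wall only), E·2πrL = λ_enc L/ε₀.
E = 2k|λ_enc|/r = 2(8.99×10^9)(3.90e-6)/(0.296) = 2.37e5 N/C.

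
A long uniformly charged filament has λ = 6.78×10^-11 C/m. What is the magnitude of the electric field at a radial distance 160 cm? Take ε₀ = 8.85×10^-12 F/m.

Take a coaxial cylindrical Gaussian surface of radius r = 160 cm and length L.
Q_enc = λL, so λ_enc = 6.78×10^-11 C/m.
Gauss's law: E·2πrL = λ_enc L/ε₀.
E = |λ_enc|/(2πε₀r) = (6.78e-11)/(2π·8.85×10^-12·1.6) = 0.762 N/C.

E ≈ 0.762 N/C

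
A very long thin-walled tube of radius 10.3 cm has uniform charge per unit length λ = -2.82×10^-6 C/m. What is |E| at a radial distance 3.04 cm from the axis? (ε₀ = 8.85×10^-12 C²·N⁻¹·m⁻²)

|E| = 0 V/m

Choose a coaxial cylinder of radius r = 3.04 cm (arbitrary length L) as the Gaussian surface (r < 10.3 cm, inside the shell).
All the surface charge lies outside this cylinder: Q_enc = 0, hence E = 0.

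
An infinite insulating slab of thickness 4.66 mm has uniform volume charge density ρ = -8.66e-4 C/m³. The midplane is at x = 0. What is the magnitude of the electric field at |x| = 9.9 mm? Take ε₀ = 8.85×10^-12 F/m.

E ≈ 2.28×10^5 N/C

The point |x| = 9.9 mm lies outside the slab (half-thickness 0.00233 m). A symmetric pillbox spanning the full slab encloses Q_enc = ρ·d·A.
Flux = 2EA ⇒ E = |ρ|d/(2ε₀), independent of distance outside.
E = (8.66×10^-4)(0.00466)/(2·8.85×10^-12) = 2.28×10^5 N/C.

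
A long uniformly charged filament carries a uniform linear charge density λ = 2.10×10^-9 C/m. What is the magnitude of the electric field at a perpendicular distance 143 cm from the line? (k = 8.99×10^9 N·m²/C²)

|E| ≈ 26.4 N/C

Coaxial Gaussian cylinder, radius r = 143 cm, length L.
Q_enc = λL, so λ_enc = 2.10×10^-9 C/m.
Applying ∮E·dA = Q_enc/ε₀ with the end caps contributing no flux:
E = 2k|λ_enc|/r = 2(8.99×10^9)(2.10×10^-9)/(1.43) = 26.4 N/C.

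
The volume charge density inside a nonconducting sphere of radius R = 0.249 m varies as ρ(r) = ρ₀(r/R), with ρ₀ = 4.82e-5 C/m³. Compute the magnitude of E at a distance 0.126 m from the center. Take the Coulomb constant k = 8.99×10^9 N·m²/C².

8.68×10^4 N/C

Symmetry ⇒ E = E(r) r̂. Gaussian sphere of radius r = 0.126 m (r < R).
Q_enc = ∫₀^r ρ(r')·4πr'² dr' = (4πρ₀/R) ∫₀^r r'^3 dr' = 4πρ₀ r^4/(4·R) = 1.533e-7 C.
Gauss's law: E·4πr² = Q_enc/ε₀.
E = k|Q_enc|/r² = (8.99×10^9)(1.533×10^-7)/(0.126)² = 8.68e4 N/C.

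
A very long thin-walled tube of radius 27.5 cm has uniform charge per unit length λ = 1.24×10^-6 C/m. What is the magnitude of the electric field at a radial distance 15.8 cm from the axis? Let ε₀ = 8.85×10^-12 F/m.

E = 0 (no enclosed charge)

Choose a coaxial cylinder of radius r = 15.8 cm (arbitrary length L) as the Gaussian surface (r < 27.5 cm, inside the shell).
All the surface charge lies outside this cylinder: Q_enc = 0, hence E = 0.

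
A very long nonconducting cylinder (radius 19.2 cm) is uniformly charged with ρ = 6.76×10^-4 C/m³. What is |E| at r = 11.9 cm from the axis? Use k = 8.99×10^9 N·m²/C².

E = 4.54×10^6 V/m

Coaxial Gaussian cylinder, radius r = 11.9 cm, length L (r < R).
Enclosed charge per unit length: λ_enc = ρ·πr² = (6.76e-4)π(0.119)² = 3.007×10^-5 C/m.
Gauss's law: E·2πrL = λ_enc L/ε₀.
E = 2k|λ_enc|/r = 2(8.99×10^9)(3.007×10^-5)/(0.119) = 4.54×10^6 N/C.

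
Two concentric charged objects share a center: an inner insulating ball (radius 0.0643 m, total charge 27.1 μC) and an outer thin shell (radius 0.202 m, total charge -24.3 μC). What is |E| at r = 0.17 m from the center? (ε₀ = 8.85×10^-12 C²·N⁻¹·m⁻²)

8.43e6 N/C

By spherical symmetry E is radial; choose a Gaussian sphere of radius r = 0.17 m (between the bodies, 0.0643 m < r < 0.202 m).
Only the inner charge is enclosed; the outer shell contributes nothing inside itself. Q_enc = 27.1 μC = 2.71e-5 C.
Gauss's law: E·4πr² = Q_enc/ε₀.
E = |Q_enc|/(4πε₀r²) = (2.71×10^-5)/(4π·8.85×10^-12·(0.17)²) = 8.43×10^6 N/C.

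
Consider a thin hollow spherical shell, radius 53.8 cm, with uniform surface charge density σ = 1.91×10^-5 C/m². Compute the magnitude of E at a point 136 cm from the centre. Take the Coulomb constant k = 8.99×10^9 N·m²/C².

|E| = 3.38e5 N/C

Symmetry ⇒ E = E(r) r̂. Gaussian sphere of radius r = 136 cm (r > 53.8 cm).
The entire shell is enclosed: Q_enc = σ·4πR² = (1.91×10^-5)·4π·(0.538)² = 6.947×10^-5 C.
By Gauss's law, ∮E·dA = E·4πr² = Q_enc/ε₀.
E = k|Q_enc|/r² = (8.99×10^9)(6.947×10^-5)/(1.36)² = 3.38×10^5 N/C.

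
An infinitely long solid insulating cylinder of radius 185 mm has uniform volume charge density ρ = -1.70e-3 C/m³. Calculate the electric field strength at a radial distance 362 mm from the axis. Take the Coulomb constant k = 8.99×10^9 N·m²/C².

Take a coaxial cylindrical Gaussian surface of radius r = 362 mm and length L (r > 185 mm, full cross-section enclosed).
λ_enc = ρ·πR² = (-1.70e-3)π(0.185)² = -1.828×10^-4 C/m.
Gauss's law: E·2πrL = λ_enc L/ε₀.
E = 2k|λ_enc|/r = 2(8.99×10^9)(1.828×10^-4)/(0.362) = 9.08×10^6 N/C.

|E| ≈ 9.08e6 N/C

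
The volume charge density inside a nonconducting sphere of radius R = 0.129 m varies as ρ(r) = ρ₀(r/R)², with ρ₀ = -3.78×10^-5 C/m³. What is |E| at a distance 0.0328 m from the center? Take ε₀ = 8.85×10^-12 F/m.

Take a concentric spherical Gaussian surface of radius r = 0.0328 m (r < R).
Integrate the density: Q_enc = 4π ∫₀^r ρ₀(r'/R)^2 r'² dr' = 4πρ₀ r^5/(5·R²) = -2.167×10^-10 C.
Applying ∮E·dA = Q_enc/ε₀ with Φ = E(4πr²):
E = |Q_enc|/(4πε₀r²) = (2.167×10^-10)/(4π·8.85×10^-12·(0.0328)²) = 1.81×10^3 N/C.

|E| ≈ 1.81×10^3 N/C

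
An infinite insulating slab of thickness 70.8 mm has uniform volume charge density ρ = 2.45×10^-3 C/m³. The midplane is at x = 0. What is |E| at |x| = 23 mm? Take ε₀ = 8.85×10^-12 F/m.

|E| = 6.37e6 N/C

By symmetry E is perpendicular to the slab. A Gaussian pillbox from −23 mm to +23 mm (face area A) lies entirely within the slab.
Q_enc = ρ·(2x)·A and flux = 2EA, so 2EA = 2ρxA/ε₀ ⇒ E = |ρ|x/ε₀.
E = (2.45×10^-3)(0.023)/(8.85×10^-12) = 6.37e6 N/C.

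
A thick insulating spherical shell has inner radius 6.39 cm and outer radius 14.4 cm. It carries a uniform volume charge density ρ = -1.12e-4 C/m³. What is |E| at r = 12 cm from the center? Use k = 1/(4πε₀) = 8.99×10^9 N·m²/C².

|E| = 4.30×10^5 N/C

Use a concentric Gaussian sphere at r = 12 cm (within the shell material, 6.39 cm < r < 14.4 cm).
Enclosed charge is the volume from a to r: Q_enc = (4π/3)ρ(r³ − a³) = -6.883×10^-7 C.
By Gauss's law, ∮E·dA = E·4πr² = Q_enc/ε₀.
E = k|Q_enc|/r² = (8.99×10^9)(6.883×10^-7)/(0.12)² = 4.30e5 N/C.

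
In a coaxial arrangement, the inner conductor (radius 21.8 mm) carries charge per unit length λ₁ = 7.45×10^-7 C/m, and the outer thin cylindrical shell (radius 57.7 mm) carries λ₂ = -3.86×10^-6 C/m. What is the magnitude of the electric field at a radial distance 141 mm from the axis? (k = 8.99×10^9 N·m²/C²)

|E| = 3.97×10^5 N/C

Take a coaxial cylindrical Gaussian surface of radius r = 141 mm and length L (r > 57.7 mm, enclosing both).
λ_enc = λ₁ + λ₂ = (7.45×10^-7) + (-3.86e-6) = -3.115e-6 C/m.
Since E is radial and uniform over the curved surface, Φ = E·2πrL = Q_enc/ε₀ = λ_enc L/ε₀.
E = 2k|λ_enc|/r = 2(8.99×10^9)(3.115e-6)/(0.141) = 3.97e5 N/C.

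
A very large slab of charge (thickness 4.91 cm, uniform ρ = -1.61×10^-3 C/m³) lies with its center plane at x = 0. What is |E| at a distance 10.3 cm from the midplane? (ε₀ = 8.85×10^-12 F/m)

The point |x| = 10.3 cm lies outside the slab (half-thickness 0.02455 m). A symmetric pillbox spanning the full slab encloses Q_enc = ρ·d·A.
Flux = 2EA ⇒ E = |ρ|d/(2ε₀), independent of distance outside.
E = (1.61×10^-3)(0.0491)/(2·8.85×10^-12) = 4.47×10^6 N/C.

|E| = 4.47e6 N/C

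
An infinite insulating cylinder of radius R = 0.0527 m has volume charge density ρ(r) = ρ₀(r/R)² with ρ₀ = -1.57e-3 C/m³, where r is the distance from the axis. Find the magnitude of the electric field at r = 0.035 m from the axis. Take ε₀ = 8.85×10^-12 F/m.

E = 6.85e5 N/C

Take a coaxial cylindrical Gaussian surface of radius r = 0.035 m and length L (r < R).
λ_enc = ∫₀^r ρ(r')·2πr' dr' = (2πρ₀/R²)·r^4/4 = -1.333×10^-6 C/m.
By Gauss's law (flux through the curved wall only), E·2πrL = λ_enc L/ε₀.
E = |λ_enc|/(2πε₀r) = (1.333e-6)/(2π·8.85×10^-12·0.035) = 6.85×10^5 N/C.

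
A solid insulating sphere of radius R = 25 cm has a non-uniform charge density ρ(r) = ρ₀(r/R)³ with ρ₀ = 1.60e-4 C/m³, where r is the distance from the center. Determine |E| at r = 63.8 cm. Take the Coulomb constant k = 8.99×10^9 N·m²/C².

Symmetry ⇒ E = E(r) r̂. Gaussian sphere of radius r = 63.8 cm (r > R, all charge enclosed).
Q_enc = 4π ∫₀^R ρ₀(r'/R)^3 r'² dr' = 4πρ₀R³/6 = 5.236×10^-6 C.
Applying ∮E·dA = Q_enc/ε₀ with Φ = E(4πr²):
E = k|Q_enc|/r² = (8.99×10^9)(5.236×10^-6)/(0.638)² = 1.16×10^5 N/C.

1.16×10^5 N/C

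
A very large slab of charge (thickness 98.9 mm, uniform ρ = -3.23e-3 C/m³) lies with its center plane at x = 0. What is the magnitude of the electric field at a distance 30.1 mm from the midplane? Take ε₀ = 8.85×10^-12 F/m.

E = 1.10×10^7 N/C

By symmetry E is perpendicular to the slab. A Gaussian pillbox from −30.1 mm to +30.1 mm (face area A) lies entirely within the slab.
Q_enc = ρ·(2x)·A and flux = 2EA, so 2EA = 2ρxA/ε₀ ⇒ E = |ρ|x/ε₀.
E = (3.23×10^-3)(0.0301)/(8.85×10^-12) = 1.10×10^7 N/C.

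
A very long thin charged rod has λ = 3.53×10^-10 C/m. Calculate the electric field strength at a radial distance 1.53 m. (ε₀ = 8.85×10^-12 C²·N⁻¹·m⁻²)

4.15 N/C

Choose a coaxial cylinder of radius r = 1.53 m (arbitrary length L) as the Gaussian surface.
Q_enc = λL, so λ_enc = 3.53×10^-10 C/m.
Applying ∮E·dA = Q_enc/ε₀ with the end caps contributing no flux:
E = |λ_enc|/(2πε₀r) = (3.53×10^-10)/(2π·8.85×10^-12·1.53) = 4.15 N/C.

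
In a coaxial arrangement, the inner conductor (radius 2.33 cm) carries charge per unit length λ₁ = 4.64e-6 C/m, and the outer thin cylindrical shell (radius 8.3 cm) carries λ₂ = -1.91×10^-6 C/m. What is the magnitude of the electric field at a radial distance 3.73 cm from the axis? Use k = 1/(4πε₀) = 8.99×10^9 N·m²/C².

E ≈ 2.24×10^6 N/C

By cylindrical symmetry E is radial; use a coaxial Gaussian cylinder of radius 3.73 cm and length L (between the conductors, 2.33 cm < r < 8.3 cm).
The shell at 8.3 cm lies outside the Gaussian surface, so λ_enc = λ₁ = 4.64e-6 C/m.
Applying ∮E·dA = Q_enc/ε₀ with the end caps contributing no flux:
E = 2k|λ_enc|/r = 2(8.99×10^9)(4.64e-6)/(0.0373) = 2.24×10^6 N/C.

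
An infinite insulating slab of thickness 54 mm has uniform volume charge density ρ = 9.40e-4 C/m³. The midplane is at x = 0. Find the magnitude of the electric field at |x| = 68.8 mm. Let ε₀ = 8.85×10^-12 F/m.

The point |x| = 68.8 mm lies outside the slab (half-thickness 0.027 m). A symmetric pillbox spanning the full slab encloses Q_enc = ρ·d·A.
Flux = 2EA ⇒ E = |ρ|d/(2ε₀), independent of distance outside.
E = (9.40×10^-4)(0.054)/(2·8.85×10^-12) = 2.87×10^6 N/C.

E = 2.87×10^6 N/C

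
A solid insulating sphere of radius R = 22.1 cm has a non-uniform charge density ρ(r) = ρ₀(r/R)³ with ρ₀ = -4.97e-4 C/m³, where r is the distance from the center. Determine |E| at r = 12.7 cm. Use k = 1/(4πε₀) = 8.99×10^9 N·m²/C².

E ≈ 2.26×10^5 V/m

Take a concentric spherical Gaussian surface of radius r = 12.7 cm (r < R).
Q_enc = ∫₀^r ρ(r')·4πr'² dr' = (4πρ₀/R³) ∫₀^r r'^5 dr' = 4πρ₀ r^6/(6·R³) = -4.046×10^-7 C.
Since E is radial and uniform over the Gaussian sphere, Φ = E·4πr² = Q_enc/ε₀.
E = k|Q_enc|/r² = (8.99×10^9)(4.046e-7)/(0.127)² = 2.26×10^5 N/C.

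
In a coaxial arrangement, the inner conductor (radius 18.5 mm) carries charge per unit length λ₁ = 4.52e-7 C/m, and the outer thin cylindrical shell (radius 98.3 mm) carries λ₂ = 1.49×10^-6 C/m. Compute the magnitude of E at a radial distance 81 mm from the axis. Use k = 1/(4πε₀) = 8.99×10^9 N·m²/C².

Coaxial Gaussian cylinder, radius r = 81 mm, length L (between the conductors, 18.5 mm < r < 98.3 mm).
The shell at 98.3 mm lies outside the Gaussian surface, so λ_enc = λ₁ = 4.52×10^-7 C/m.
By Gauss's law (flux through the curved wall only), E·2πrL = λ_enc L/ε₀.
E = 2k|λ_enc|/r = 2(8.99×10^9)(4.52×10^-7)/(0.081) = 1.00e5 N/C.

1.00×10^5 N/C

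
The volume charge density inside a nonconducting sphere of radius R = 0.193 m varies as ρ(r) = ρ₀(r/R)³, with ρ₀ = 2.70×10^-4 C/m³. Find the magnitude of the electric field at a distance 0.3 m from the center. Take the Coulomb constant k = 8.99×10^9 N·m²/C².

E = 4.06e5 V/m

Symmetry ⇒ E = E(r) r̂. Gaussian sphere of radius r = 0.3 m (r > R, all charge enclosed).
Q_enc = 4π ∫₀^R ρ₀(r'/R)^3 r'² dr' = 4πρ₀R³/6 = 4.065×10^-6 C.
By Gauss's law, ∮E·dA = E·4πr² = Q_enc/ε₀.
E = k|Q_enc|/r² = (8.99×10^9)(4.065×10^-6)/(0.3)² = 4.06×10^5 N/C.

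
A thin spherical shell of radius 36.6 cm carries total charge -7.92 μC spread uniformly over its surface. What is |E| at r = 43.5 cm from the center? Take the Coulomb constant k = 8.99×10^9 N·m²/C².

3.76e5 N/C

Symmetry ⇒ E = E(r) r̂. Gaussian sphere of radius r = 43.5 cm (r > 36.6 cm).
The entire shell is enclosed: Q_enc = -7.92×10^-6 C.
Since E is radial and uniform over the Gaussian sphere, Φ = E·4πr² = Q_enc/ε₀.
E = k|Q_enc|/r² = (8.99×10^9)(7.92e-6)/(0.435)² = 3.76e5 N/C.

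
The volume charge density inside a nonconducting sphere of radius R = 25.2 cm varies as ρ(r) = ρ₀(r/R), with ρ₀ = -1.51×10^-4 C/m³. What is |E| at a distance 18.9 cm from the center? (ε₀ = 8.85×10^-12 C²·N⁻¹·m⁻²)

Symmetry ⇒ E = E(r) r̂. Gaussian sphere of radius r = 18.9 cm (r < R).
Q_enc = ∫₀^r ρ(r')·4πr'² dr' = (4πρ₀/R) ∫₀^r r'^3 dr' = 4πρ₀ r^4/(4·R) = -2.402×10^-6 C.
By Gauss's law, ∮E·dA = E·4πr² = Q_enc/ε₀.
E = |Q_enc|/(4πε₀r²) = (2.402e-6)/(4π·8.85×10^-12·(0.189)²) = 6.05e5 N/C.

|E| ≈ 6.05e5 V/m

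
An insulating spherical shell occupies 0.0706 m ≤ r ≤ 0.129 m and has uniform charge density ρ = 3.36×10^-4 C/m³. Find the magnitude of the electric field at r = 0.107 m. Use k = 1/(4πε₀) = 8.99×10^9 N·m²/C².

|E| = 9.65×10^5 N/C

Take a concentric spherical Gaussian surface of radius r = 0.107 m (within the shell material, 0.0706 m < r < 0.129 m).
Only the shell between 0.0706 m and r is enclosed: Q_enc = ρ·(4π/3)(r³ − a³) = (3.36e-4)·(4π/3)·((0.107)³ − (0.0706)³) = 1.229×10^-6 C.
Gauss's law: E·4πr² = Q_enc/ε₀.
E = k|Q_enc|/r² = (8.99×10^9)(1.229×10^-6)/(0.107)² = 9.65e5 N/C.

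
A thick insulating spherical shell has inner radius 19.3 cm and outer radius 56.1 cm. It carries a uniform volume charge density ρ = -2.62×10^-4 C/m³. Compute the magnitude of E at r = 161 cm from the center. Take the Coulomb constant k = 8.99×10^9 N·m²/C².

E ≈ 6.45e5 N/C

Take a concentric spherical Gaussian surface of radius r = 161 cm (r > 56.1 cm, enclosing the whole shell).
Q_enc = ρ·(4π/3)(b³ − a³) = (-2.62×10^-4)·(4π/3)·((0.561)³ − (0.193)³) = -1.859×10^-4 C.
Since E is radial and uniform over the Gaussian sphere, Φ = E·4πr² = Q_enc/ε₀.
E = k|Q_enc|/r² = (8.99×10^9)(1.859×10^-4)/(1.61)² = 6.45×10^5 N/C.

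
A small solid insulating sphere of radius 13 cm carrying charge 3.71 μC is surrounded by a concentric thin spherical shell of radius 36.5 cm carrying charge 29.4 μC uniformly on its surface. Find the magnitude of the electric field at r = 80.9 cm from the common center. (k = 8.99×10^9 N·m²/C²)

Symmetry ⇒ E = E(r) r̂. Gaussian sphere of radius r = 80.9 cm (r > 36.5 cm, enclosing both).
Q_enc = (3.71 μC) + (29.4 μC) = 3.311×10^-5 C.
Gauss's law: E·4πr² = Q_enc/ε₀.
E = k|Q_enc|/r² = (8.99×10^9)(3.311×10^-5)/(0.809)² = 4.55×10^5 N/C.

|E| = 4.55e5 V/m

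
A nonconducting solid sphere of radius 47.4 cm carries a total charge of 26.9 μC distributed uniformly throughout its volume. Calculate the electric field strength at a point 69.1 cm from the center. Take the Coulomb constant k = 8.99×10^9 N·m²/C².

E = 5.06×10^5 N/C

Take a concentric spherical Gaussian surface of radius r = 69.1 cm (r > R, so the entire charge is enclosed).
Q_enc = 26.9 μC = 2.69×10^-5 C.
Gauss's law: E·4πr² = Q_enc/ε₀.
E = k|Q_enc|/r² = (8.99×10^9)(2.69×10^-5)/(0.691)² = 5.06e5 N/C.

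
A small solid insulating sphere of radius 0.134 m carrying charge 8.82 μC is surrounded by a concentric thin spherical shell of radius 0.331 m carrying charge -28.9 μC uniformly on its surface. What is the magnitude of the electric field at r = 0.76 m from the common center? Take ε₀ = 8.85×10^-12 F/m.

|E| = 3.13e5 V/m

Use a concentric Gaussian sphere at r = 0.76 m (r > 0.331 m, enclosing both).
Q_enc = (8.82 μC) + (-28.9 μC) = -2.008e-5 C.
Since E is radial and uniform over the Gaussian sphere, Φ = E·4πr² = Q_enc/ε₀.
E = |Q_enc|/(4πε₀r²) = (2.008×10^-5)/(4π·8.85×10^-12·(0.76)²) = 3.13×10^5 N/C.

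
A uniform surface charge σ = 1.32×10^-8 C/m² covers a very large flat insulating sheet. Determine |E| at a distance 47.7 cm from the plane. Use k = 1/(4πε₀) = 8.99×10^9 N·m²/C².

By planar symmetry E is perpendicular to the sheet and uniform; use a Gaussian pillbox with flat faces of area A on each side of the sheet.
Only the two end caps contribute flux: Φ = 2EA. With Q_enc = σA, Gauss's law gives E = |σ|/(2ε₀).
E = 2πk|σ| = 2π(8.99×10^9)(1.32e-8) = 746 N/C.

E ≈ 746 N/C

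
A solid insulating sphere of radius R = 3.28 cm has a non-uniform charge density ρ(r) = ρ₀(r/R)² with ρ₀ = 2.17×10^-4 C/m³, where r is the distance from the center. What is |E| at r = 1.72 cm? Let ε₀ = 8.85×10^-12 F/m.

Symmetry ⇒ E = E(r) r̂. Gaussian sphere of radius r = 1.72 cm (r < R).
Q_enc = ∫₀^r ρ(r')·4πr'² dr' = (4πρ₀/R²) ∫₀^r r'^4 dr' = 4πρ₀ r^5/(5·R²) = 7.631×10^-10 C.
Gauss's law: E·4πr² = Q_enc/ε₀.
E = |Q_enc|/(4πε₀r²) = (7.631×10^-10)/(4π·8.85×10^-12·(0.0172)²) = 2.32e4 N/C.

2.32×10^4 V/m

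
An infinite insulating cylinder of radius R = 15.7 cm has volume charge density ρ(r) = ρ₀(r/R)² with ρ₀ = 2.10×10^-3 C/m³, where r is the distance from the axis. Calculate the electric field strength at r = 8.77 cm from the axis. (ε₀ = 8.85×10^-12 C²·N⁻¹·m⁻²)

|E| = 1.62×10^6 N/C

By cylindrical symmetry E is radial; use a coaxial Gaussian cylinder of radius 8.77 cm and length L (r < R).
Integrating ρ over the cross-section to radius r: λ_enc = (2πρ₀/R²) ∫₀^r r'^3 dr' = 2πρ₀ r^4/(4·R²) = 7.917×10^-6 C/m.
By Gauss's law (flux through the curved wall only), E·2πrL = λ_enc L/ε₀.
E = |λ_enc|/(2πε₀r) = (7.917×10^-6)/(2π·8.85×10^-12·0.0877) = 1.62×10^6 N/C.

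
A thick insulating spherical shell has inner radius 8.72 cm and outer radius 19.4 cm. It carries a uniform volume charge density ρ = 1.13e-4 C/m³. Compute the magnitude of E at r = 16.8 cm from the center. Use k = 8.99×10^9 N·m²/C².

Symmetry ⇒ E = E(r) r̂. Gaussian sphere of radius r = 16.8 cm (within the shell material, 8.72 cm < r < 19.4 cm).
Only the shell between 8.72 cm and r is enclosed: Q_enc = ρ·(4π/3)(r³ − a³) = (1.13×10^-4)·(4π/3)·((0.168)³ − (0.0872)³) = 1.931×10^-6 C.
Since E is radial and uniform over the Gaussian sphere, Φ = E·4πr² = Q_enc/ε₀.
E = k|Q_enc|/r² = (8.99×10^9)(1.931×10^-6)/(0.168)² = 6.15e5 N/C.

E = 6.15×10^5 N/C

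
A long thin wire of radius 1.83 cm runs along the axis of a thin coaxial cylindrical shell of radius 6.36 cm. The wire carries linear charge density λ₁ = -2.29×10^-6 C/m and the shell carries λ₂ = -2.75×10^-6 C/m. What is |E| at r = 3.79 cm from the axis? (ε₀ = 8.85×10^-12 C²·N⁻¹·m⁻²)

Take a coaxial cylindrical Gaussian surface of radius r = 3.79 cm and length L (between the conductors, 1.83 cm < r < 6.36 cm).
The shell at 6.36 cm lies outside the Gaussian surface, so λ_enc = λ₁ = -2.29×10^-6 C/m.
By Gauss's law (flux through the curved wall only), E·2πrL = λ_enc L/ε₀.
E = |λ_enc|/(2πε₀r) = (2.29×10^-6)/(2π·8.85×10^-12·0.0379) = 1.09×10^6 N/C.

E = 1.09e6 V/m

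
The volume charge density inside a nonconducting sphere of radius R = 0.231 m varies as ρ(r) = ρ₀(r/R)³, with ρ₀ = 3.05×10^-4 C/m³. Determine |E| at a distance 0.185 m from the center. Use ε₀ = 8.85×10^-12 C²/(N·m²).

Take a concentric spherical Gaussian surface of radius r = 0.185 m (r < R).
Q_enc = ∫₀^r ρ(r')·4πr'² dr' = (4πρ₀/R³) ∫₀^r r'^5 dr' = 4πρ₀ r^6/(6·R³) = 2.078×10^-6 C.
Gauss's law: E·4πr² = Q_enc/ε₀.
E = |Q_enc|/(4πε₀r²) = (2.078×10^-6)/(4π·8.85×10^-12·(0.185)²) = 5.46e5 N/C.

|E| = 5.46e5 V/m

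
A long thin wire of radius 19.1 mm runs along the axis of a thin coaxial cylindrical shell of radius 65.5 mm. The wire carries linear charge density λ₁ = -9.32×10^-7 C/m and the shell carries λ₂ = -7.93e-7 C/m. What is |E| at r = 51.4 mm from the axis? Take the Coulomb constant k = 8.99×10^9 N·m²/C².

E ≈ 3.26×10^5 N/C

Take a coaxial cylindrical Gaussian surface of radius r = 51.4 mm and length L (between the conductors, 19.1 mm < r < 65.5 mm).
Only the inner wire is enclosed; the outer shell contributes nothing inside itself. λ_enc = λ₁ = -9.32×10^-7 C/m.
By Gauss's law (flux through the curved wall only), E·2πrL = λ_enc L/ε₀.
E = 2k|λ_enc|/r = 2(8.99×10^9)(9.32e-7)/(0.0514) = 3.26×10^5 N/C.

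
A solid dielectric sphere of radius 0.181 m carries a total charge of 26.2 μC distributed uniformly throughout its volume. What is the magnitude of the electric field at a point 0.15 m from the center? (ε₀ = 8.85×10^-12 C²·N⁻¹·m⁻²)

E = 5.96×10^6 N/C

Symmetry ⇒ E = E(r) r̂. Gaussian sphere of radius r = 0.15 m (r < R).
Only the charge within r is enclosed: Q_enc = Q·(r/R)³ = (26.2 μC)·(0.15 m/0.181 m)³ = 1.491×10^-5 C.
Applying ∮E·dA = Q_enc/ε₀ with Φ = E(4πr²):
E = |Q_enc|/(4πε₀r²) = (1.491×10^-5)/(4π·8.85×10^-12·(0.15)²) = 5.96×10^6 N/C.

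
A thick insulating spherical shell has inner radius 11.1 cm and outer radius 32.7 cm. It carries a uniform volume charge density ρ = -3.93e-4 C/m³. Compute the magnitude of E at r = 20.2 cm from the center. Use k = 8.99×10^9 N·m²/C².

Take a concentric spherical Gaussian surface of radius r = 20.2 cm (within the shell material, 11.1 cm < r < 32.7 cm).
Only the shell between 11.1 cm and r is enclosed: Q_enc = ρ·(4π/3)(r³ − a³) = (-3.93×10^-4)·(4π/3)·((0.202)³ − (0.111)³) = -1.132e-5 C.
Applying ∮E·dA = Q_enc/ε₀ with Φ = E(4πr²):
E = k|Q_enc|/r² = (8.99×10^9)(1.132×10^-5)/(0.202)² = 2.49e6 N/C.

E = 2.49e6 N/C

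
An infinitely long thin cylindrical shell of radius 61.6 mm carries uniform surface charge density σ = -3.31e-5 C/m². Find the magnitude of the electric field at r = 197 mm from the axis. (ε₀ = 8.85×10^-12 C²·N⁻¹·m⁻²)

E = 1.17×10^6 V/m

Choose a coaxial cylinder of radius r = 197 mm (arbitrary length L) as the Gaussian surface (r > 61.6 mm).
The whole shell is enclosed: λ_enc = σ·2πR = (-3.31e-5)·2π·(0.0616) = -1.281×10^-5 C/m.
Gauss's law: E·2πrL = λ_enc L/ε₀.
E = |λ_enc|/(2πε₀r) = (1.281×10^-5)/(2π·8.85×10^-12·0.197) = 1.17e6 N/C.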